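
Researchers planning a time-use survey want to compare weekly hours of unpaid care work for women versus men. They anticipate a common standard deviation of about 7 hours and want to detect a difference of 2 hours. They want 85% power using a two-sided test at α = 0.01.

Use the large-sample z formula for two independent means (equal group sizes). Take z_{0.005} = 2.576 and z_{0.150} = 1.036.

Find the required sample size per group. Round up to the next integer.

n = (z_{α/2} + z_β)² · (σ₁² + σ₂²) / δ²
  = (2.576 + 1.036)² · (2·7² = 98) / 2²
  = 13.0465 · 98 / 4
  = 319.64
Round up → n = 320 per group.

n = 320 per group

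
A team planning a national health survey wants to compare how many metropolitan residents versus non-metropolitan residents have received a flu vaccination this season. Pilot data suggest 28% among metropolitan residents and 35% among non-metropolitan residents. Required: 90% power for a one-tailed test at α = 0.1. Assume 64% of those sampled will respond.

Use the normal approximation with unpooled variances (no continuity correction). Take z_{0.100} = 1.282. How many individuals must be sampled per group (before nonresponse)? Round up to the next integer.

n = 900 per group

n = (z_α + z_β)² · [p₁(1−p₁) + p₂(1−p₂)] / (p₁ − p₂)²
  = (1.282 + 1.282)² · (0.28·0.72 + 0.35·0.65) / (-0.07)²
  = (2.564)² · (0.2016 + 0.2275) / 0.0049
  = 6.5741 · 0.4291 / 0.0049
  = 575.70
Adjust for 64% response: 575.70 / 0.64 = 899.54.
Round up → n = 900 per group.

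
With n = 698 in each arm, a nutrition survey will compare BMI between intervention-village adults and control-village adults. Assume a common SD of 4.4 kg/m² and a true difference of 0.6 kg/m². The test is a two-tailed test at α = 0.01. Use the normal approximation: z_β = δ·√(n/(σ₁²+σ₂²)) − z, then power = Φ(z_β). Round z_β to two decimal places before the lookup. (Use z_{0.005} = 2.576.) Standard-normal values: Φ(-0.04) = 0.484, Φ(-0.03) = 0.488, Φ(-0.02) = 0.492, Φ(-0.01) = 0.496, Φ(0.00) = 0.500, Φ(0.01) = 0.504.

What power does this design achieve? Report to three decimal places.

z_β = δ·√(n/(σ₁²+σ₂²)) − z_{α/2}
    = 0.6 · √(698/38.72) − 2.576
    = 0.6 · 4.24580 − 2.576
    = 2.5475 − 2.576 = -0.0285 → -0.03
Power = Φ(-0.03) = 0.488.

Power ≈ 0.488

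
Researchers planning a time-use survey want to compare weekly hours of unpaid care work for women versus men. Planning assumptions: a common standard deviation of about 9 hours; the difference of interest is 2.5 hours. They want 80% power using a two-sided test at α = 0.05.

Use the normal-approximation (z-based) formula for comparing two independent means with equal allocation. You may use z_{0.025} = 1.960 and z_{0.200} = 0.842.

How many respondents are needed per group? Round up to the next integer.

n = 204 per group

n = (z_{α/2} + z_β)² · (σ₁² + σ₂²) / δ²
  = (1.960 + 0.842)² · (2·9² = 162) / 2.5²
  = 7.8512 · 162 / 6.25
  = 203.50
Round up → n = 204 per group.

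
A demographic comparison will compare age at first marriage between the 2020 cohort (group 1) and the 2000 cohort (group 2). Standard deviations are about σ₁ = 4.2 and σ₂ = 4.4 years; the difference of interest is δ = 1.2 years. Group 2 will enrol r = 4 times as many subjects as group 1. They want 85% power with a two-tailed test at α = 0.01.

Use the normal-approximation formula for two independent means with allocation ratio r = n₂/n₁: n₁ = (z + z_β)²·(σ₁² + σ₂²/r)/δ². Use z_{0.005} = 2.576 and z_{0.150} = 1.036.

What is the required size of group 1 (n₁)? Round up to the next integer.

n₁ = (z_{α/2} + z_β)² · (σ₁² + σ₂²/r) / δ²
   = (2.576 + 1.036)² · (4.2² + 4.4²/4) / 1.2²
   = 13.0465 · (17.64 + 4.84) / 1.44
   = 13.0465 · 22.48 / 1.44
   = 203.67
Round up → n₁ = 204; n₂ = r·n₁ = 4 × 204 = 816.

n₁ = 204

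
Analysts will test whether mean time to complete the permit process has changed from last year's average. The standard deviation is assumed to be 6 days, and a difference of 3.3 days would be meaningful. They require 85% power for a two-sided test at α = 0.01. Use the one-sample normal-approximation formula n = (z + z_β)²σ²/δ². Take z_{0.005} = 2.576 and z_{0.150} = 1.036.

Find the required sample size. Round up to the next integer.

n = 44

n = (z_{α/2} + z_β)² · σ² / δ²
  = (2.576 + 1.036)² · 6² / 3.3²
  = 13.0465 · 36 / 10.89
  = 43.13
Round up → n = 44.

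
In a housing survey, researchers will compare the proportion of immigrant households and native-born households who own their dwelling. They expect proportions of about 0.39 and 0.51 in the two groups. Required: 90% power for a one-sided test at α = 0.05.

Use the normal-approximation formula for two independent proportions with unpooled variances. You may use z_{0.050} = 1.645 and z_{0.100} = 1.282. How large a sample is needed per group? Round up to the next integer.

n = 291 per group

n = (z_α + z_β)² · [p₁(1−p₁) + p₂(1−p₂)] / (p₁ − p₂)²
  = (1.645 + 1.282)² · (0.39·0.61 + 0.51·0.49) / (-0.12)²
  = (2.927)² · (0.2379 + 0.2499) / 0.0144
  = 8.5673 · 0.4878 / 0.0144
  = 290.22
Round up → n = 291 per group.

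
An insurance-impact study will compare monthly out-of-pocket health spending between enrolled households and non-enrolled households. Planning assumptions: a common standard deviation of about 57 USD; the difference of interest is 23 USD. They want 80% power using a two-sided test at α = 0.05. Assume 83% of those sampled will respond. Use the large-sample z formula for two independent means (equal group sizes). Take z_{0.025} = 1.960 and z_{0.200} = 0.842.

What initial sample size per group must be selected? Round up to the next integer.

n = 117 per group

n = (z_{α/2} + z_β)² · (σ₁² + σ₂²) / δ²
  = (1.960 + 0.842)² · (2·57² = 6498) / 23²
  = 7.8512 · 6498 / 529
  = 96.44
Adjust for 83% response: 96.44 / 0.83 = 116.19.
Round up → n = 117 per group.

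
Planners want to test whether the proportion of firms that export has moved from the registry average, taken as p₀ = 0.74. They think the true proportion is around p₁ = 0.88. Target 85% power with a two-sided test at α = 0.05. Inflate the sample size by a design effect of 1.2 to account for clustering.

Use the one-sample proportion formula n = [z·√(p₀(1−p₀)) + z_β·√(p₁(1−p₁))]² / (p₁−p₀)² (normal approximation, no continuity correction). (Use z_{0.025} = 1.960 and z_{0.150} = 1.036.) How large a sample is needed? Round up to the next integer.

n = 88

n = [z_{α/2}·√(p₀q₀) + z_β·√(p₁q₁)]² / (p₁ − p₀)²
  = [1.960·√(0.74·0.26) + 1.036·√(0.88·0.12)]² / (0.14)²
  = [1.960·0.4386 + 1.036·0.3250]² / 0.0196
  = [1.1964]² / 0.0196
  = 73.03
Design effect: 1.2 × 73.03 = 87.63.
Round up → n = 88.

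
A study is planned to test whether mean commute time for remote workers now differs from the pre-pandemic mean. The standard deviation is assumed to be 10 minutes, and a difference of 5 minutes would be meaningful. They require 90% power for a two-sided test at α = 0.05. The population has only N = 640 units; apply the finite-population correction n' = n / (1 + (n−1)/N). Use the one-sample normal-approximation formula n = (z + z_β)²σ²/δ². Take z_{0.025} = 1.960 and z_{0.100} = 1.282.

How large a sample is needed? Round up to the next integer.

n = (z_{α/2} + z_β)² · σ² / δ²
  = (1.960 + 1.282)² · 10² / 5²
  = 10.5106 · 100 / 25
  = 42.04
Finite-population correction (N = 640): 42.04 / (1 + (42.04 − 1)/640) = 39.51.
Round up → n = 40.

n = 40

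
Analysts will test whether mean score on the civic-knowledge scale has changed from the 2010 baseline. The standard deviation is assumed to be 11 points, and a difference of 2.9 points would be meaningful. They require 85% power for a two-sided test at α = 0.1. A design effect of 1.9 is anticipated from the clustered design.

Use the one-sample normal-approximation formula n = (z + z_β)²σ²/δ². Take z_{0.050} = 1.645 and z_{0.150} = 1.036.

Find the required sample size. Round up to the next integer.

n = 197

n = (z_{α/2} + z_β)² · σ² / δ²
  = (1.645 + 1.036)² · 11² / 2.9²
  = 7.1878 · 121 / 8.41
  = 103.41
Design effect: 1.9 × 103.41 = 196.49.
Round up → n = 197.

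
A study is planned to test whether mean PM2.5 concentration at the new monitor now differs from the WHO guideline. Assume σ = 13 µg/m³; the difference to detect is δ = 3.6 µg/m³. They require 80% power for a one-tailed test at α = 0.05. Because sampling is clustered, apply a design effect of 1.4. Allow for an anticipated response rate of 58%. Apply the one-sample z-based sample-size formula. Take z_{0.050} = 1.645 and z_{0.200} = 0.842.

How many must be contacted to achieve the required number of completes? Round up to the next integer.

n = 195

n = (z_α + z_β)² · σ² / δ²
  = (1.645 + 0.842)² · 13² / 3.6²
  = 6.1852 · 169 / 12.96
  = 80.66
Design effect: 1.4 × 80.66 = 112.92.
Adjust for 58% response: 112.92 / 0.58 = 194.69.
Round up → n = 195.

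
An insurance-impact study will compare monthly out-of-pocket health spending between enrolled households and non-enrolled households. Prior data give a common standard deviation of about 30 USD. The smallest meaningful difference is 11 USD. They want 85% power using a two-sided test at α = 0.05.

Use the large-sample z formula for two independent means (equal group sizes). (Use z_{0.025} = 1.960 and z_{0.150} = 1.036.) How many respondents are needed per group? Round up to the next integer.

n = 134 per group

n = (z_{α/2} + z_β)² · (σ₁² + σ₂²) / δ²
  = (1.960 + 1.036)² · (2·30² = 1800) / 11²
  = 8.9760 · 1800 / 121
  = 133.53
Round up → n = 134 per group.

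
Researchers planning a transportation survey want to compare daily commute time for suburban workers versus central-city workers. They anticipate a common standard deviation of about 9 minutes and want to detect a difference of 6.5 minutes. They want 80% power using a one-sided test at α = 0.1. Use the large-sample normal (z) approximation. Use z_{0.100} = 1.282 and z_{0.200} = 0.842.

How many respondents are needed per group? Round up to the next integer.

n = (z_α + z_β)² · (σ₁² + σ₂²) / δ²
  = (1.282 + 0.842)² · (2·9² = 162) / 6.5²
  = 4.5114 · 162 / 42.25
  = 17.30
Round up → n = 18 per group.

n = 18 per group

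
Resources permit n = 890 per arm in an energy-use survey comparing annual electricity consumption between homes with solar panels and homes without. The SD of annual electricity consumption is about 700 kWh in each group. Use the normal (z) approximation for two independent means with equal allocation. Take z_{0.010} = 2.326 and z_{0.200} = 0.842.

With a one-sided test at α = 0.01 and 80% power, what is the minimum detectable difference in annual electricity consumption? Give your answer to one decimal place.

δ = (z_α + z_β) · √((σ₁²+σ₂²)/n)
  = (2.326 + 0.842) · √(980000/890)
  = 3.168 · √1101.1
  = 3.168 · 33.1832
  = 105.1243

Minimum detectable difference ≈ 105.1 kWh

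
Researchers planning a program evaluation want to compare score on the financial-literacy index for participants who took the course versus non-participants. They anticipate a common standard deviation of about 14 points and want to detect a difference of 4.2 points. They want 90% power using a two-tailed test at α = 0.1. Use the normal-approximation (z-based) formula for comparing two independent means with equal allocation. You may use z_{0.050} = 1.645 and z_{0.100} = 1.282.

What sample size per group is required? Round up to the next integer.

n = 191 per group

n = (z_{α/2} + z_β)² · (σ₁² + σ₂²) / δ²
  = (1.645 + 1.282)² · (2·14² = 392) / 4.2²
  = 8.5673 · 392 / 17.64
  = 190.39
Round up → n = 191 per group.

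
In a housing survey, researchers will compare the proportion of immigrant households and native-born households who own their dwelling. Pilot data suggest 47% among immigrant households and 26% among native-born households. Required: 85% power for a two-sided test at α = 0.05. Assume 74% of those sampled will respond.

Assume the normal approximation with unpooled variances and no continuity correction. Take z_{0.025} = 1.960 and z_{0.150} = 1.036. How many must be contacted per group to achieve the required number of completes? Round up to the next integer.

n = (z_{α/2} + z_β)² · [p₁(1−p₁) + p₂(1−p₂)] / (p₁ − p₂)²
  = (1.960 + 1.036)² · (0.47·0.53 + 0.26·0.74) / (0.21)²
  = (2.996)² · (0.2491 + 0.1924) / 0.0441
  = 8.9760 · 0.4415 / 0.0441
  = 89.86
Adjust for 74% response: 89.86 / 0.74 = 121.44.
Round up → n = 122 per group.

n = 122 per group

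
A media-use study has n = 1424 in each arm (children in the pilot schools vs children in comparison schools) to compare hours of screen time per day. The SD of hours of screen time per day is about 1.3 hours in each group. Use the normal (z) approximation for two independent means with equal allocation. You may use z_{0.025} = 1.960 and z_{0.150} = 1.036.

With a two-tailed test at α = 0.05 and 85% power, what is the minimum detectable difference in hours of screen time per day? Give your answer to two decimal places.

δ = (z_{α/2} + z_β) · √((σ₁²+σ₂²)/n)
  = (1.960 + 1.036) · √(3.38/1424)
  = 2.996 · √0.00237
  = 2.996 · 0.0487
  = 0.1460

Minimum detectable difference ≈ 0.15 hours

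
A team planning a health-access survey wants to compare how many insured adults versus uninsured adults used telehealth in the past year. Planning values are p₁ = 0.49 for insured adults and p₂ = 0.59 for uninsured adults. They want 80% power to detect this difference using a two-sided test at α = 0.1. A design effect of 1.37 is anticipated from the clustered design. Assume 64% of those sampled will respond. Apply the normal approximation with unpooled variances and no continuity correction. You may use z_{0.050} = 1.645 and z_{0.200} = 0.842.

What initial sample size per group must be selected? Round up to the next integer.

n = 652 per group

n = (z_{α/2} + z_β)² · [p₁(1−p₁) + p₂(1−p₂)] / (p₁ − p₂)²
  = (1.645 + 0.842)² · (0.49·0.51 + 0.59·0.41) / (-0.10)²
  = (2.487)² · (0.2499 + 0.2419) / 0.0100
  = 6.1852 · 0.4918 / 0.0100
  = 304.19
Design effect: 1.37 × 304.19 = 416.74.
Adjust for 64% response: 416.74 / 0.64 = 651.15.
Round up → n = 652 per group.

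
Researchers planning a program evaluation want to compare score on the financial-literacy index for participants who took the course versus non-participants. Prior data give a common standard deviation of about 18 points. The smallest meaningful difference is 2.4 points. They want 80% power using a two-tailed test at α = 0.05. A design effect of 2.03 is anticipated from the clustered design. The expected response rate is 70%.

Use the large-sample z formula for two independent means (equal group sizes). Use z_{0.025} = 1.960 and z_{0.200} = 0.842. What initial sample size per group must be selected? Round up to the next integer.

n = (z_{α/2} + z_β)² · (σ₁² + σ₂²) / δ²
  = (1.960 + 0.842)² · (2·18² = 648) / 2.4²
  = 7.8512 · 648 / 5.76
  = 883.26
Design effect: 2.03 × 883.26 = 1793.02.
Adjust for 70% response: 1793.02 / 0.70 = 2561.46.
Round up → n = 2562 per group.

n = 2562 per group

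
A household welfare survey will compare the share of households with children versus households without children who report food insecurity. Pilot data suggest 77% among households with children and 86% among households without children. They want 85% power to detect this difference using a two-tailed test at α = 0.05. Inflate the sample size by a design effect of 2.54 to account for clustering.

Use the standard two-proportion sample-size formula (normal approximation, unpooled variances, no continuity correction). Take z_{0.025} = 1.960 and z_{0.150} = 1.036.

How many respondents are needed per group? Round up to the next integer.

n = 838 per group

n = (z_{α/2} + z_β)² · [p₁(1−p₁) + p₂(1−p₂)] / (p₁ − p₂)²
  = (1.960 + 1.036)² · (0.77·0.23 + 0.86·0.14) / (-0.09)²
  = (2.996)² · (0.1771 + 0.1204) / 0.0081
  = 8.9760 · 0.2975 / 0.0081
  = 329.67
Design effect: 2.54 × 329.67 = 837.37.
Round up → n = 838 per group.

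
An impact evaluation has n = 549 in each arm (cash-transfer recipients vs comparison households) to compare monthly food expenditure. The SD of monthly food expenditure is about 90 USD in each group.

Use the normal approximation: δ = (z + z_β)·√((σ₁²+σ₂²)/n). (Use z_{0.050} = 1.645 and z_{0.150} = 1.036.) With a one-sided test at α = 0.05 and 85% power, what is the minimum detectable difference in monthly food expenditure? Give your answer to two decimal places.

δ = (z_α + z_β) · √((σ₁²+σ₂²)/n)
  = (1.645 + 1.036) · √(16200/549)
  = 2.681 · √29.5082
  = 2.681 · 5.4321
  = 14.5636

Minimum detectable difference ≈ 14.56 USD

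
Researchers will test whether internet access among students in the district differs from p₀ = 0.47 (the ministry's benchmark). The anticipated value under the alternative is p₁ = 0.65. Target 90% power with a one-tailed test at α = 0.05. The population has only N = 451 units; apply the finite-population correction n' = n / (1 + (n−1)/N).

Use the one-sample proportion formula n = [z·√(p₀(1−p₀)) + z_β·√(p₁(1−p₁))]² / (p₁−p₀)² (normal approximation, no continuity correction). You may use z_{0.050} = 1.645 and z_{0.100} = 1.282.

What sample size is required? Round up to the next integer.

n = 56

n = [z_α·√(p₀q₀) + z_β·√(p₁q₁)]² / (p₁ − p₀)²
  = [1.645·√(0.47·0.53) + 1.282·√(0.65·0.35)]² / (0.18)²
  = [1.645·0.4991 + 1.282·0.4770]² / 0.0324
  = [1.4325]² / 0.0324
  = 63.33
Finite-population correction (N = 451): 63.33 / (1 + (63.33 − 1)/451) = 55.64.
Round up → n = 56.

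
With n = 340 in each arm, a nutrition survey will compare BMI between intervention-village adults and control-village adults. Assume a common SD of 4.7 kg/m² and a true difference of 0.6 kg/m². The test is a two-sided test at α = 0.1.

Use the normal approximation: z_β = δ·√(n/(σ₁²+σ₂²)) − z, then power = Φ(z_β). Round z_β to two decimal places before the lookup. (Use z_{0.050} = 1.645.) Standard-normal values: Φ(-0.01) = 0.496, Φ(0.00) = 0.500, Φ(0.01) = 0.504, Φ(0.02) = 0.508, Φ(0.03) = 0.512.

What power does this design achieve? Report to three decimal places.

Power ≈ 0.508

z_β = δ·√(n/(σ₁²+σ₂²)) − z_{α/2}
    = 0.6 · √(340/44.18) − 1.645
    = 0.6 · 2.77413 − 1.645
    = 1.6645 − 1.645 = 0.0195 → 0.02
Power = Φ(0.02) = 0.508.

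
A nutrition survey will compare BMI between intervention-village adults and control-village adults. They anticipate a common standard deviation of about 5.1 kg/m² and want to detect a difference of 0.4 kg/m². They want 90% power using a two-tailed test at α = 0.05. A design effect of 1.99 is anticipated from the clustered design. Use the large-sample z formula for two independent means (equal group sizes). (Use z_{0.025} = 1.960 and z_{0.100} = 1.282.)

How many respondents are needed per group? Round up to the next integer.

n = 6801 per group

n = (z_{α/2} + z_β)² · (σ₁² + σ₂²) / δ²
  = (1.960 + 1.282)² · (2·5.1² = 52.02) / 0.4²
  = 10.5106 · 52.02 / 0.16
  = 3417.25
Design effect: 1.99 × 3417.25 = 6800.32.
Round up → n = 6801 per group.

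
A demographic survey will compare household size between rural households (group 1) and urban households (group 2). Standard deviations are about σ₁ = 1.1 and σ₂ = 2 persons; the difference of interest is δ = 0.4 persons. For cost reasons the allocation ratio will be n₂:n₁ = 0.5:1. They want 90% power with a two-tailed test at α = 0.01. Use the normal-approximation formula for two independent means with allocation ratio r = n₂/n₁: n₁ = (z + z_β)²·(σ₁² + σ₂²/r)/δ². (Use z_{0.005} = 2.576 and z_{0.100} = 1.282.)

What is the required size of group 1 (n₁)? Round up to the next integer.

n₁ = 857

n₁ = (z_{α/2} + z_β)² · (σ₁² + σ₂²/r) / δ²
   = (2.576 + 1.282)² · (1.1² + 2²/0.5) / 0.4²
   = 14.8842 · (1.21 + 8) / 0.16
   = 14.8842 · 9.21 / 0.16
   = 856.77
Round up → n₁ = 857; n₂ = r·n₁ = 0.5 × 857 = 429.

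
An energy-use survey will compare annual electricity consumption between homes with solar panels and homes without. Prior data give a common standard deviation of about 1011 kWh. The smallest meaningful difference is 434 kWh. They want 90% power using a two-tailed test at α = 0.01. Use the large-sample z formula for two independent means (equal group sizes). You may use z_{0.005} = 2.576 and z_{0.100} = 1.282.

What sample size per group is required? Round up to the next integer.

n = 162 per group

n = (z_{α/2} + z_β)² · (σ₁² + σ₂²) / δ²
  = (2.576 + 1.282)² · (2·1011² = 2044242) / 434²
  = 14.8842 · 2044242 / 188356
  = 161.54
Round up → n = 162 per group.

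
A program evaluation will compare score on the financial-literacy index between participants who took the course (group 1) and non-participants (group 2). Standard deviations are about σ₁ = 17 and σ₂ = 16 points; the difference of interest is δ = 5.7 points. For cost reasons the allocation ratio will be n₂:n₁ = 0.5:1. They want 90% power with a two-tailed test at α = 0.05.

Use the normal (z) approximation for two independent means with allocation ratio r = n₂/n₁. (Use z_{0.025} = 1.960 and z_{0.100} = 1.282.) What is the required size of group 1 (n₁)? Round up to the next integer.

n₁ = (z_{α/2} + z_β)² · (σ₁² + σ₂²/r) / δ²
   = (1.960 + 1.282)² · (17² + 16²/0.5) / 5.7²
   = 10.5106 · (289 + 512) / 32.49
   = 10.5106 · 801 / 32.49
   = 259.12
Round up → n₁ = 260; n₂ = r·n₁ = 0.5 × 260 = 130.

n₁ = 260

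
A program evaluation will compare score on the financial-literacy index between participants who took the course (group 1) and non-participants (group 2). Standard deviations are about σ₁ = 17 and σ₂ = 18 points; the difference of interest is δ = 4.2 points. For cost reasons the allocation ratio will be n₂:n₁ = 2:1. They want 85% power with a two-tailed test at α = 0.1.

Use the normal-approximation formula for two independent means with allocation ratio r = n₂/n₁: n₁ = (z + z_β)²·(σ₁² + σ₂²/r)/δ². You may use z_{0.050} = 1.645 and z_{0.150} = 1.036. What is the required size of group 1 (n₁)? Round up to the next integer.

n₁ = 184

n₁ = (z_{α/2} + z_β)² · (σ₁² + σ₂²/r) / δ²
   = (1.645 + 1.036)² · (17² + 18²/2) / 4.2²
   = 7.1878 · (289 + 162) / 17.64
   = 7.1878 · 451 / 17.64
   = 183.77
Round up → n₁ = 184; n₂ = r·n₁ = 2 × 184 = 368.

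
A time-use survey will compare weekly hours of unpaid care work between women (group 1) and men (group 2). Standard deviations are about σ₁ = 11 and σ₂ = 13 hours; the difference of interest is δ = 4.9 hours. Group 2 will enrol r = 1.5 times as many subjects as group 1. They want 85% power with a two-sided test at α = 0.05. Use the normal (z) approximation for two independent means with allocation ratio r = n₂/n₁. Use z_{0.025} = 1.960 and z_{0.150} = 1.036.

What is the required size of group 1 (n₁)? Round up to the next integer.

n₁ = 88

n₁ = (z_{α/2} + z_β)² · (σ₁² + σ₂²/r) / δ²
   = (1.960 + 1.036)² · (11² + 13²/1.5) / 4.9²
   = 8.9760 · (121 + 112.6667) / 24.01
   = 8.9760 · 233.6667 / 24.01
   = 87.36
Round up → n₁ = 88; n₂ = r·n₁ = 1.5 × 88 = 132.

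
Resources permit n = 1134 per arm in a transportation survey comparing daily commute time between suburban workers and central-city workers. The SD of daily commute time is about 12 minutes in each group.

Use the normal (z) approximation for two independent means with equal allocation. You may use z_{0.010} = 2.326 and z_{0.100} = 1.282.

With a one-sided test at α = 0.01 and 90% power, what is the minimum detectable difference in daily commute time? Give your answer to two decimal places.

δ = (z_α + z_β) · √((σ₁²+σ₂²)/n)
  = (2.326 + 1.282) · √(288/1134)
  = 3.608 · √0.25397
  = 3.608 · 0.5040
  = 1.8183

Minimum detectable difference ≈ 1.82 minutes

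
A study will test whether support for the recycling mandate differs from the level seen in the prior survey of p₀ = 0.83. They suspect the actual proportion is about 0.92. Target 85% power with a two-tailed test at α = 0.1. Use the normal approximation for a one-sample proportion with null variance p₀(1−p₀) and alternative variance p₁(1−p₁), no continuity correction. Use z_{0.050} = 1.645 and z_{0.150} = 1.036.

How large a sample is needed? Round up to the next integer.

n = 100

n = [z_{α/2}·√(p₀q₀) + z_β·√(p₁q₁)]² / (p₁ − p₀)²
  = [1.645·√(0.83·0.17) + 1.036·√(0.92·0.08)]² / (0.09)²
  = [1.645·0.3756 + 1.036·0.2713]² / 0.0081
  = [0.8990]² / 0.0081
  = 99.77
Round up → n = 100.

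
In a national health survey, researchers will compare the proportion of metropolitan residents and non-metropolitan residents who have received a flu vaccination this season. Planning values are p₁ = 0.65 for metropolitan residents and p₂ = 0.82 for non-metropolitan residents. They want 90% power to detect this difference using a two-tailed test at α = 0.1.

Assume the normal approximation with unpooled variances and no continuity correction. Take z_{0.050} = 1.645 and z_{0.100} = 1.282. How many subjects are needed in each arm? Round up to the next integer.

n = 112 per group

n = (z_{α/2} + z_β)² · [p₁(1−p₁) + p₂(1−p₂)] / (p₁ − p₂)²
  = (1.645 + 1.282)² · (0.65·0.35 + 0.82·0.18) / (-0.17)²
  = (2.927)² · (0.2275 + 0.1476) / 0.0289
  = 8.5673 · 0.3751 / 0.0289
  = 111.20
Round up → n = 112 per group.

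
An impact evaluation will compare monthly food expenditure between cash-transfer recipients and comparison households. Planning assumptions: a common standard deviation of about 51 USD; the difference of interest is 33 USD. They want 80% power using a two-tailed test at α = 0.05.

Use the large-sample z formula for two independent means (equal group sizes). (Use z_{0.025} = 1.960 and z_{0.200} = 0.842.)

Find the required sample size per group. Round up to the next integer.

n = 38 per group

n = (z_{α/2} + z_β)² · (σ₁² + σ₂²) / δ²
  = (1.960 + 0.842)² · (2·51² = 5202) / 33²
  = 7.8512 · 5202 / 1089
  = 37.50
Round up → n = 38 per group.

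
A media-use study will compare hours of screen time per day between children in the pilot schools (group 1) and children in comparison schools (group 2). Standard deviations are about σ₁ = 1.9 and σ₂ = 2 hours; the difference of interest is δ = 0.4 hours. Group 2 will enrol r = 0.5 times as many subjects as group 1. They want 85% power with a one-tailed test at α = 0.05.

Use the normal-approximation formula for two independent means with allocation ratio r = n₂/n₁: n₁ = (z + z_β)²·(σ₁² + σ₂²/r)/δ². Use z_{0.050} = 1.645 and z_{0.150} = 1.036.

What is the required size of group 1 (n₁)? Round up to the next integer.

n₁ = 522

n₁ = (z_α + z_β)² · (σ₁² + σ₂²/r) / δ²
   = (1.645 + 1.036)² · (1.9² + 2²/0.5) / 0.4²
   = 7.1878 · (3.61 + 8) / 0.16
   = 7.1878 · 11.61 / 0.16
   = 521.56
Round up → n₁ = 522; n₂ = r·n₁ = 0.5 × 522 = 261.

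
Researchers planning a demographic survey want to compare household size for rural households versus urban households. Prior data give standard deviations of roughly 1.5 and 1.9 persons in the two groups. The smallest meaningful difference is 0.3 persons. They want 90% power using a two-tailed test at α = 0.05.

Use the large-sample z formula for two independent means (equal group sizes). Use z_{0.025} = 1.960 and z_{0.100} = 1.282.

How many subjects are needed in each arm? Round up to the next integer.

n = 685 per group

n = (z_{α/2} + z_β)² · (σ₁² + σ₂²) / δ²
  = (1.960 + 1.282)² · (1.5² + 1.9² = 5.86) / 0.3²
  = 10.5106 · 5.86 / 0.09
  = 684.35
Round up → n = 685 per group.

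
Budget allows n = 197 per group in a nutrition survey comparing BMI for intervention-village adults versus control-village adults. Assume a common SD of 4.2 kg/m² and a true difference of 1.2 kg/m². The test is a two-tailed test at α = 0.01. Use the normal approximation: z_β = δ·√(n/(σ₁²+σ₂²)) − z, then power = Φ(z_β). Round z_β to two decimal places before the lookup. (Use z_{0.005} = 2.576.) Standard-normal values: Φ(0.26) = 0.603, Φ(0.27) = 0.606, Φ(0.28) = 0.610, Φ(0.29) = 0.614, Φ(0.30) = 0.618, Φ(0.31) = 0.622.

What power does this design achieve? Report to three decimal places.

Power ≈ 0.603

z_β = δ·√(n/(σ₁²+σ₂²)) − z_{α/2}
    = 1.2 · √(197/35.28) − 2.576
    = 1.2 · 2.36303 − 2.576
    = 2.8356 − 2.576 = 0.2596 → 0.26
Power = Φ(0.26) = 0.603.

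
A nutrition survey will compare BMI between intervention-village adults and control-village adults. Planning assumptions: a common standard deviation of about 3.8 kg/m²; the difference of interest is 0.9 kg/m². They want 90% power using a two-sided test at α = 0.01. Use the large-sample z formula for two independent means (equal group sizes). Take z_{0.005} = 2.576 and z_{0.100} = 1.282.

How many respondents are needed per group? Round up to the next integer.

n = 531 per group

n = (z_{α/2} + z_β)² · (σ₁² + σ₂²) / δ²
  = (2.576 + 1.282)² · (2·3.8² = 28.88) / 0.9²
  = 14.8842 · 28.88 / 0.81
  = 530.68
Round up → n = 531 per group.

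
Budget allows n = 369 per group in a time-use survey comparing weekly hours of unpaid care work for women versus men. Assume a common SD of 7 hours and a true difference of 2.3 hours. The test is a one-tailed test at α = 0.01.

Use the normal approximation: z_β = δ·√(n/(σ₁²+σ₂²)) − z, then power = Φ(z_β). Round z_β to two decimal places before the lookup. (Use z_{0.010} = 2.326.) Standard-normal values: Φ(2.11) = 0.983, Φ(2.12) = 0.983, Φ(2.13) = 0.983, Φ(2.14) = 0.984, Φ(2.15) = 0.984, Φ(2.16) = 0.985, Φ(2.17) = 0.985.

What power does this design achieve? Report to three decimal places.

Power ≈ 0.984

z_β = δ·√(n/(σ₁²+σ₂²)) − z_α
    = 2.3 · √(369/98) − 2.326
    = 2.3 · 1.94044 − 2.326
    = 4.4630 − 2.326 = 2.1370 → 2.14
Power = Φ(2.14) = 0.984.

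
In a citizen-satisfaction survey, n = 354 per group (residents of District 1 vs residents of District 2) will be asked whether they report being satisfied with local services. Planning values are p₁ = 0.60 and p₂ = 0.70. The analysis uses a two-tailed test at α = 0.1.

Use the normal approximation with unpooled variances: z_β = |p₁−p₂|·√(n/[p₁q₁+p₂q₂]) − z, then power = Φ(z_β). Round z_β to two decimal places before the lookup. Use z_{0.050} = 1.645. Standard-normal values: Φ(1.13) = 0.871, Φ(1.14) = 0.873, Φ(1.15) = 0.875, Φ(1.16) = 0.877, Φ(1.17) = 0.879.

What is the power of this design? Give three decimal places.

z_β = |p₁−p₂|·√(n/[p₁q₁+p₂q₂]) − z_{α/2}
    = 0.10 · √(354/0.4500) − 1.645
    = 0.10 · 28.0476 − 1.645
    = 2.8048 − 1.645 = 1.1598 → 1.16
Power = Φ(1.16) = 0.877.

Power ≈ 0.877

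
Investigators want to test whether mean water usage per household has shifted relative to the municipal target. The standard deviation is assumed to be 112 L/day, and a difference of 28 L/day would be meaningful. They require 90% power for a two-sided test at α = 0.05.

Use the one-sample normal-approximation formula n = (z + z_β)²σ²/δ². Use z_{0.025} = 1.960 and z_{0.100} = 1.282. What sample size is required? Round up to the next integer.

n = (z_{α/2} + z_β)² · σ² / δ²
  = (1.960 + 1.282)² · 112² / 28²
  = 10.5106 · 12544 / 784
  = 168.17
Round up → n = 169.

n = 169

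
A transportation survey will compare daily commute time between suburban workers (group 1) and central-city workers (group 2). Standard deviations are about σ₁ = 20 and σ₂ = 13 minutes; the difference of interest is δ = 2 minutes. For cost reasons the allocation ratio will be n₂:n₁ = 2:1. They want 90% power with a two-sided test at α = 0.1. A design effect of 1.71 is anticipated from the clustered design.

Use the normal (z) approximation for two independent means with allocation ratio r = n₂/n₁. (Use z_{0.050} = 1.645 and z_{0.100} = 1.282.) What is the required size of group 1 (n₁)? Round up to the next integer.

n₁ = 1775

n₁ = (z_{α/2} + z_β)² · (σ₁² + σ₂²/r) / δ²
   = (1.645 + 1.282)² · (20² + 13²/2) / 2²
   = 8.5673 · (400 + 84.5) / 4
   = 8.5673 · 484.5 / 4
   = 1037.72
Design effect: 1.71 × 1037.72 = 1774.50.
Round up → n₁ = 1775; n₂ = r·n₁ = 2 × 1775 = 3550.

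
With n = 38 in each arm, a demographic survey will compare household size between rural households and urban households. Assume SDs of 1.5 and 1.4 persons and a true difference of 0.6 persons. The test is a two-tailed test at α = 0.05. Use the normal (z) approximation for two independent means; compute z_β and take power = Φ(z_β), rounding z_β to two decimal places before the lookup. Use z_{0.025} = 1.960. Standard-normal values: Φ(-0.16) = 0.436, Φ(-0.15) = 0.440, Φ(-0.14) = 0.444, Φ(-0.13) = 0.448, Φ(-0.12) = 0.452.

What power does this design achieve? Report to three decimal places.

z_β = δ·√(n/(σ₁²+σ₂²)) − z_{α/2}
    = 0.6 · √(38/4.21) − 1.960
    = 0.6 · 3.00435 − 1.960
    = 1.8026 − 1.960 = -0.1574 → -0.16
Power = Φ(-0.16) = 0.436.

Power ≈ 0.436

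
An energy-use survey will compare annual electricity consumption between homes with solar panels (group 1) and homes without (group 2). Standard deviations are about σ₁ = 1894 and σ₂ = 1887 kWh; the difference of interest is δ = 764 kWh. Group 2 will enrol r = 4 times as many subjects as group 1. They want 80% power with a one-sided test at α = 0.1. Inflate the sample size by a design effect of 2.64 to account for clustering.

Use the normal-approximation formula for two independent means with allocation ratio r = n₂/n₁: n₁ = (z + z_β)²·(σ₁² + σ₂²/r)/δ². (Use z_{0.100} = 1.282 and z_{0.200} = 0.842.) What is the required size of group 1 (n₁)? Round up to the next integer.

n₁ = (z_α + z_β)² · (σ₁² + σ₂²/r) / δ²
   = (1.282 + 0.842)² · (1894² + 1887²/4) / 764²
   = 4.5114 · (3587236 + 890192.2) / 583696
   = 4.5114 · 4477428.2 / 583696
   = 34.61
Design effect: 2.64 × 34.61 = 91.36.
Round up → n₁ = 92; n₂ = r·n₁ = 4 × 92 = 368.

n₁ = 92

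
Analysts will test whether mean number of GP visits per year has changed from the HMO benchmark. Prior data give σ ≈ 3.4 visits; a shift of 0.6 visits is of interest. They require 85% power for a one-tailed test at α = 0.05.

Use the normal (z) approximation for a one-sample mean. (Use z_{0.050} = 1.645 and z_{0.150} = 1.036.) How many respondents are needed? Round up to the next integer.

n = (z_α + z_β)² · σ² / δ²
  = (1.645 + 1.036)² · 3.4² / 0.6²
  = 7.1878 · 11.56 / 0.36
  = 230.81
Round up → n = 231.

n = 231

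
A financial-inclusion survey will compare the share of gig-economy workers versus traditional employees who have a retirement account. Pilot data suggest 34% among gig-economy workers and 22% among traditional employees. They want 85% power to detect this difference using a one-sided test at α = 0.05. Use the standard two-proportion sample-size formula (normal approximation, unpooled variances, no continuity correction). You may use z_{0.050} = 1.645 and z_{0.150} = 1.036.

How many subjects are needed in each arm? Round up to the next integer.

n = (z_α + z_β)² · [p₁(1−p₁) + p₂(1−p₂)] / (p₁ − p₂)²
  = (1.645 + 1.036)² · (0.34·0.66 + 0.22·0.78) / (0.12)²
  = (2.681)² · (0.2244 + 0.1716) / 0.0144
  = 7.1878 · 0.3960 / 0.0144
  = 197.66
Round up → n = 198 per group.

n = 198 per group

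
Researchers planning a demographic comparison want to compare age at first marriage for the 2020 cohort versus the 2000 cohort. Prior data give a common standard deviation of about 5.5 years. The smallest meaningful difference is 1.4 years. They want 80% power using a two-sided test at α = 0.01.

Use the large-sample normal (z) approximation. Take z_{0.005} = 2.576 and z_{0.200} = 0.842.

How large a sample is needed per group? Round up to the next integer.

n = 361 per group

n = (z_{α/2} + z_β)² · (σ₁² + σ₂²) / δ²
  = (2.576 + 0.842)² · (2·5.5² = 60.5) / 1.4²
  = 11.6827 · 60.5 / 1.96
  = 360.61
Round up → n = 361 per group.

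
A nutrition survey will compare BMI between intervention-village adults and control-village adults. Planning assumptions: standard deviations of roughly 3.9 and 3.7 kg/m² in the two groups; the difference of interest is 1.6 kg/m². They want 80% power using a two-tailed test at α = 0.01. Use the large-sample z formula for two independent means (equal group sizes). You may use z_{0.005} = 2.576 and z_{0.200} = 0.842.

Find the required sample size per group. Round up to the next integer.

n = 132 per group

n = (z_{α/2} + z_β)² · (σ₁² + σ₂²) / δ²
  = (2.576 + 0.842)² · (3.9² + 3.7² = 28.9) / 1.6²
  = 11.6827 · 28.9 / 2.56
  = 131.89
Round up → n = 132 per group.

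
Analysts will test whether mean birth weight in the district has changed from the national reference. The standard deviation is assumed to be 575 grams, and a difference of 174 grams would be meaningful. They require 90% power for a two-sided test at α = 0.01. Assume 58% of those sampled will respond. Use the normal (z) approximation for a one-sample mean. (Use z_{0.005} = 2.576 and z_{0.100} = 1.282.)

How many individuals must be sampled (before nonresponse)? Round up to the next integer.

n = 281

n = (z_{α/2} + z_β)² · σ² / δ²
  = (2.576 + 1.282)² · 575² / 174²
  = 14.8842 · 330625 / 30276
  = 162.54
Adjust for 58% response: 162.54 / 0.58 = 280.24.
Round up → n = 281.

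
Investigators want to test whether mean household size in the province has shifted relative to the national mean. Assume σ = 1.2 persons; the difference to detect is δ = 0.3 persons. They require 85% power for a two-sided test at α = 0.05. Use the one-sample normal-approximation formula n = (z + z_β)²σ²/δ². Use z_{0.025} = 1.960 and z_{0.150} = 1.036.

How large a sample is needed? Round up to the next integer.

n = 144

n = (z_{α/2} + z_β)² · σ² / δ²
  = (1.960 + 1.036)² · 1.2² / 0.3²
  = 8.9760 · 1.44 / 0.09
  = 143.62
Round up → n = 144.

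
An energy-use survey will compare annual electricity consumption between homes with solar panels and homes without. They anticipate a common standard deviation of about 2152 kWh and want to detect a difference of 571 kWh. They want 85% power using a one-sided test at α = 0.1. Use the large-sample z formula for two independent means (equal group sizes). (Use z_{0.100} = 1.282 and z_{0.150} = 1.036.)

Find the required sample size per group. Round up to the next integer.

n = 153 per group

n = (z_α + z_β)² · (σ₁² + σ₂²) / δ²
  = (1.282 + 1.036)² · (2·2152² = 9262208) / 571²
  = 5.3731 · 9262208 / 326041
  = 152.64
Round up → n = 153 per group.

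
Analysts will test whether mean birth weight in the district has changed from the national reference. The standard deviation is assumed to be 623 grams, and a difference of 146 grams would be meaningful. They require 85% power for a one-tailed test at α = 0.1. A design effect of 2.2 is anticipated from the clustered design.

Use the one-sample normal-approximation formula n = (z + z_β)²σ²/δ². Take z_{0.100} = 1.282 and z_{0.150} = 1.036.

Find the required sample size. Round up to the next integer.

n = (z_α + z_β)² · σ² / δ²
  = (1.282 + 1.036)² · 623² / 146²
  = 5.3731 · 388129 / 21316
  = 97.84
Design effect: 2.2 × 97.84 = 215.24.
Round up → n = 216.

n = 216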